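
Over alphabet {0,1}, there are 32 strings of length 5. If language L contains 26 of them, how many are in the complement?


Alphabet: {0,1}
String length: 5
Total strings of length 5 = 2^5 = 32
Strings in L = 26
Complement = total - |L|
= 32 - 26
= 6

6


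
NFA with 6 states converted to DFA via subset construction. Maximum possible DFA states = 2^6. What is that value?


NFA has 6 states
Subset construction: each DFA state = subset of NFA states
Maximum subsets = 2^6
2^6 = 64

64


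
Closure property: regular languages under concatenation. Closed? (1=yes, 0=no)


Regular languages are closed under:
- Union (DFA product construction)
- Intersection (DFA product construction)
- Complement (swap accept/reject states)
- Concatenation (NFA construction)
- Kleene star (NFA construction)
concatenation is in this list
Therefore: closed

1


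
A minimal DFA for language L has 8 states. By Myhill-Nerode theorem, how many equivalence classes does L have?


Myhill-Nerode theorem:
Number of equivalence classes = number of states in minimal DFA
Minimal DFA states = 8
Therefore equivalence classes = 8

8


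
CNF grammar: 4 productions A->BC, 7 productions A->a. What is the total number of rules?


CNF allows two rule forms:
  A -> BC (binary): 4 rules
  A -> a (terminal): 7 rules
Total = 4 + 7 = 11

11


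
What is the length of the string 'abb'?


String: 'abb'
Counting characters:
  'a' appears 1 time(s)
  'b' appears 2 time(s)
Total length = 1 + 2 = 3

3


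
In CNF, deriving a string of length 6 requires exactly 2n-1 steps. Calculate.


Chomsky Normal Form derivation:
String length n = 6
Each step either:
  - Splits a nonterminal into two (n-1 such steps)
  - Converts a nonterminal to terminal (n such steps)
Total = (n-1) + n = 2n - 1
= 2(6) - 1
= 12 - 1
= 11

11


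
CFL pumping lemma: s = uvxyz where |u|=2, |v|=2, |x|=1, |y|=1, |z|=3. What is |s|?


|s| = |u| + |v| + |x| + |y| + |z|
= 2 + 2 + 1 + 1 + 3
= 4 + 1 + 4
= 5 + 4
= 9

9


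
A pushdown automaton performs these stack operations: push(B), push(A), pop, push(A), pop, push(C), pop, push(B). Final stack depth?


Tracing stack operations:
  push(B) -> stack = [B], depth=1
  push(A) -> stack = [B,A], depth=2
  pop -> removed A, stack = [B], depth=1
  push(A) -> stack = [B,A], depth=2
  pop -> removed A, stack = [B], depth=1
  push(C) -> stack = [B,C], depth=2
  pop -> removed C, stack = [B], depth=1
  push(B) -> stack = [B,B], depth=2
Final depth = 2

2


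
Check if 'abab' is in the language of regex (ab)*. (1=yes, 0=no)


Pattern: (ab)*
String: 'abab'
Pattern requires: zero or more repetitions of 'ab'
Pairs: ['ab', 'ab']
All pairs are 'ab'? Yes
Result: 1

1


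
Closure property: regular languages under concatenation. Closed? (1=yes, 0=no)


Regular languages are closed under:
- Union (DFA product construction)
- Intersection (DFA product construction)
- Complement (swap accept/reject states)
- Concatenation (NFA construction)
- Kleene star (NFA construction)
concatenation is in this list
Therefore: closed

1


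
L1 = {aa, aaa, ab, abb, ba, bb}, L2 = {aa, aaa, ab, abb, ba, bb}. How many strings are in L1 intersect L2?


L1 = {aa, aaa, ab, abb, ba, bb}
L2 = {aa, aaa, ab, abb, ba, bb}
Checking each string in L1 against L2:
  'aa': in L2? Yes
  'aaa': in L2? Yes
  'ab': in L2? Yes
  'abb': in L2? Yes
  'ba': in L2? Yes
  'bb': in L2? Yes
Intersection = {aa, aaa, ab, abb, ba, bb}
|L1 ∩ L2| = 6

6


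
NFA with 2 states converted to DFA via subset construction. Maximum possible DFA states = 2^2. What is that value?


NFA has 2 states
Subset construction: each DFA state = subset of NFA states
Maximum subsets = 2^2
2^2 = 4

4


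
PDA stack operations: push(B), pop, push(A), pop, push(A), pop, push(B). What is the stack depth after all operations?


Tracing stack operations:
  push(B) -> stack = [B], depth=1
  pop -> removed B, stack = [], depth=0
  push(A) -> stack = [A], depth=1
  pop -> removed A, stack = [], depth=0
  push(A) -> stack = [A], depth=1
  pop -> removed A, stack = [], depth=0
  push(B) -> stack = [B], depth=1
Final depth = 1

1


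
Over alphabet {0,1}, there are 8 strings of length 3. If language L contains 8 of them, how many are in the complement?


Alphabet: {0,1}
String length: 3
Total strings of length 3 = 2^3 = 8
Strings in L = 8
Complement = total - |L|
= 8 - 8
= 0

0


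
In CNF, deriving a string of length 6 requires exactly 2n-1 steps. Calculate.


Chomsky Normal Form derivation:
String length n = 6
Each step either:
  - Splits a nonterminal into two (n-1 such steps)
  - Converts a nonterminal to terminal (n such steps)
Total = (n-1) + n = 2n - 1
= 2(6) - 1
= 12 - 1
= 11

11


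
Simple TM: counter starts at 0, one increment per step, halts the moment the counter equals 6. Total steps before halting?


Counter starts at 0. Counting sequence:
  Step 1: counter = 1
  Step 2: counter = 2
  Step 3: counter = 3
  Step 4: counter = 4
  Step 5: counter = 5
  Step 6: counter = 6
Counter reached 6 -> halt
Total steps = 6

6


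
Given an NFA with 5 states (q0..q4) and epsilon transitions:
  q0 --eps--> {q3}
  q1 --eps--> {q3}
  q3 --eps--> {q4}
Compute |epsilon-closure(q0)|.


Starting from q0
Initialize closure = {q0}
Follow epsilon from q0 -> add q3
Follow epsilon from q3 -> add q4
Final closure: {q0, q3, q4}
Size = 3

3


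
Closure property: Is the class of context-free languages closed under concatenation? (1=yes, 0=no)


CFL closure properties:
  Closed under: union, concatenation, Kleene star
  NOT closed under: intersection, complement
Operation 'concatenation' is in closed list -> Yes (closed)

1


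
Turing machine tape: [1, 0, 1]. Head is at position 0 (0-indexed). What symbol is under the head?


Tape: [1, 0, 1]
Positions: 0 1 2
Values:    1 0 1
Head at position 0
tape[0] = 1

1


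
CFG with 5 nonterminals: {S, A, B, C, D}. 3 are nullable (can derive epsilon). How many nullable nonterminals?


Nonterminals: {S, A, B, C, D}
A nonterminal is nullable if it can derive epsilon
Counting nullable nonterminals: 3
Total nullable = 3

3


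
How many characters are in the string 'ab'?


String: 'ab'
Counting characters:
  'a' appears 1 time(s)
  'b' appears 1 time(s)
Total length = 1 + 1 = 2

2


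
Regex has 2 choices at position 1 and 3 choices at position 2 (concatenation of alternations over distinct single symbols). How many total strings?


First group: 2 alternatives
Second group: 3 alternatives
Concatenation: each choice from group 1 pairs with each from group 2
Total = 2 x 3 = 6

6


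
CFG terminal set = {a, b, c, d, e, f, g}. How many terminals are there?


Terminal symbols: a, b, c, d, e, f, g
Counting each: a (#1), b (#2), c (#3), d (#4), e (#5), f (#6), g (#7)
Total = 7

7


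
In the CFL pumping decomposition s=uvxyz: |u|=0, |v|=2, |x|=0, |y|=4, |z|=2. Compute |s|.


|s| = |u| + |v| + |x| + |y| + |z|
= 0 + 2 + 0 + 4 + 2
= 2 + 0 + 6
= 2 + 6
= 8

8


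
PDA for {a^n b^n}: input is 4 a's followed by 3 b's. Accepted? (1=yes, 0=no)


Language requires equal numbers of a's and b's
PDA pushes for each 'a', pops for each 'b'
Number of a's = 4
Number of b's = 3
4 != 3 -> Reject

0


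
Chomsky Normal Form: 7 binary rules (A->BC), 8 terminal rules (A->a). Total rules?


CNF allows two rule forms:
  A -> BC (binary): 7 rules
  A -> a (terminal): 8 rules
Total = 7 + 8 = 15

15


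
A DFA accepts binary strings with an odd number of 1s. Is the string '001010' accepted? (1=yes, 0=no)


DFA has 2 states: q_even (start, accept=no) and q_odd
Processing string '001010' character by character:
  Position 0: read '0', 1-count=0 -> q_even (no change)
  Position 1: read '0', 1-count=0 -> q_even (no change)
  Position 2: read '1', 1-count=1 -> q_odd
  Position 3: read '0', 1-count=1 -> q_odd (no change)
  Position 4: read '1', 1-count=2 -> q_even
  Position 5: read '0', 1-count=2 -> q_even (no change)
Final state: q_even, total 1s = 2 (even); the DFA requires an odd count -> reject

0


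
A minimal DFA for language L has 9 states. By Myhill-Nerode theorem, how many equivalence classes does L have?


Myhill-Nerode theorem:
Number of equivalence classes = number of states in minimal DFA
Minimal DFA states = 9
Therefore equivalence classes = 9

9


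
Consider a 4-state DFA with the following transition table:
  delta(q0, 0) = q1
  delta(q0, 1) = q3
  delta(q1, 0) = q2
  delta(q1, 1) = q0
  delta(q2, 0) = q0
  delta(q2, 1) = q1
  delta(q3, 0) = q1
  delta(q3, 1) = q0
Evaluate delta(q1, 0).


Looking up transition function:
delta(q1, 0) in the table
Row: q1, Column: 0
Result: q2

q2


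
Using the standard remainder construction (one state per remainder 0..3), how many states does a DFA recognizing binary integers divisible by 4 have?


Divisibility by 4 is tracked via the remainder mod 4: 0, 1, ..., 3
The construction assigns one state to each remainder
Number of remainders = 4

4


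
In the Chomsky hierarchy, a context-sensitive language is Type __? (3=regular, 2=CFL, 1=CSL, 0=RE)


Chomsky hierarchy levels:
  Type 3: Regular (DFA/NFA/regex)
  Type 2: Context-free (PDA)
  Type 1: Context-sensitive
  Type 0: Recursively enumerable (TM)
'context-sensitive' corresponds to Type 1

1


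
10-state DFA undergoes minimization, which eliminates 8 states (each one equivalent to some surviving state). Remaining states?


Original DFA: 10 states
Redundant states removed: 8
Minimized states = original - removed
= 10 - 8
= 2

2


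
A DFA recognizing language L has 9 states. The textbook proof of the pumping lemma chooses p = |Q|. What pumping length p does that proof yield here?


Pumping lemma for regular languages (standard proof):
Take p = |Q|, the number of DFA states.
Any string of length >= |Q| passes through |Q|+1 states while reading its first |Q| symbols,
so by pigeonhole some state repeats, giving the loop that can be pumped.
Here |Q| = 9
Therefore the proof uses p = 9

9


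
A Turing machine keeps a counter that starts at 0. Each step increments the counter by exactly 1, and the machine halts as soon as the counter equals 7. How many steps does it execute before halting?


Counter starts at 0. Counting sequence:
  Step 1: counter = 1
  Step 2: counter = 2
  Step 3: counter = 3
  Step 4: counter = 4
  Step 5: counter = 5
  Step 6: counter = 6
  Step 7: counter = 7
Counter reached 7 -> halt
Total steps = 7

7


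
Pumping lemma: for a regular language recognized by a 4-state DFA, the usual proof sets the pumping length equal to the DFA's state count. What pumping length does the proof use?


Pumping lemma for regular languages (standard proof):
Take p = |Q|, the number of DFA states.
Any string of length >= |Q| passes through |Q|+1 states while reading its first |Q| symbols,
so by pigeonhole some state repeats, giving the loop that can be pumped.
Here |Q| = 4
Therefore the proof uses p = 4

4


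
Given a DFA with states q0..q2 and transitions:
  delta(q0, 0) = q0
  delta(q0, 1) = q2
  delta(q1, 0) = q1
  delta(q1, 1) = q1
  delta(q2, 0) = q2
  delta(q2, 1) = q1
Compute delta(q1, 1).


Looking up transition function:
delta(q1, 1) in the table
Row: q1, Column: 1
Result: q1

q1


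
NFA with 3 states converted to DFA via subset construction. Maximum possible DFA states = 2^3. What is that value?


NFA has 3 states
Subset construction: each DFA state = subset of NFA states
Maximum subsets = 2^3
2^3 = 8

8


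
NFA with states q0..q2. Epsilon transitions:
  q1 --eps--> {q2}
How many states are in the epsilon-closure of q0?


Starting from q0
Initialize closure = {q0}
q0 has no outgoing epsilon transitions -> nothing to add
Final closure: {q0}
Size = 1

1


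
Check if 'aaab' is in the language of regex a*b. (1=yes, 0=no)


Pattern: a*b
String: 'aaab'
Pattern requires: zero or more 'a's followed by exactly one 'b'
Found 3 leading 'a's
Remaining: 'b'
Remaining is exactly 'b' -> match
Result: 1

1


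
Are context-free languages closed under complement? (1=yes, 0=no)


CFL closure properties:
  Closed under: union, concatenation, Kleene star
  NOT closed under: intersection, complement
Operation 'complement' is in not-closed list -> No (not closed)

0


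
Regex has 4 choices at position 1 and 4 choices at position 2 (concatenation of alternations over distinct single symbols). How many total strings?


First group: 4 alternatives
Second group: 4 alternatives
Concatenation: each choice from group 1 pairs with each from group 2
Total = 4 x 4 = 16

16


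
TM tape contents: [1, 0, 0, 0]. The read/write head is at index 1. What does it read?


Tape: [1, 0, 0, 0]
Positions: 0 1 2 3
Values:    1 0 0 0
Head at position 1
tape[1] = 0

0


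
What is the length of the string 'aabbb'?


String: 'aabbb'
Counting characters:
  'a' appears 2 time(s)
  'b' appears 3 time(s)
Total length = 2 + 3 = 5

5


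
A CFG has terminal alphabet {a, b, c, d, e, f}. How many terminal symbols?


Terminal symbols: a, b, c, d, e, f
Counting each: a (#1), b (#2), c (#3), d (#4), e (#5), f (#6)
Total = 6

6


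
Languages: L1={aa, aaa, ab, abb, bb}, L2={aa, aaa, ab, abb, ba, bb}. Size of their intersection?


L1 = {aa, aaa, ab, abb, bb}
L2 = {aa, aaa, ab, abb, ba, bb}
Checking each string in L1 against L2:
  'aa': in L2? Yes
  'aaa': in L2? Yes
  'ab': in L2? Yes
  'abb': in L2? Yes
  'bb': in L2? Yes
Intersection = {aa, aaa, ab, abb, bb}
|L1 ∩ L2| = 5

5


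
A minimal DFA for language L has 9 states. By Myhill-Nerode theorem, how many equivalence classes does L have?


Myhill-Nerode theorem:
Number of equivalence classes = number of states in minimal DFA
Minimal DFA states = 9
Therefore equivalence classes = 9

9


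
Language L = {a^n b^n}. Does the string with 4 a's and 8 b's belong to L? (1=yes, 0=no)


Language requires equal numbers of a's and b's
PDA pushes for each 'a', pops for each 'b'
Number of a's = 4
Number of b's = 8
4 != 8 -> Reject

0


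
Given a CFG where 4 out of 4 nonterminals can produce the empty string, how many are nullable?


Nonterminals: {S, A, B, C}
A nonterminal is nullable if it can derive epsilon
Counting nullable nonterminals: 4
Total nullable = 4

4


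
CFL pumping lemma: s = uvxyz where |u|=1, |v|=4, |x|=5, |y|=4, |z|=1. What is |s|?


|s| = |u| + |v| + |x| + |y| + |z|
= 1 + 4 + 5 + 4 + 1
= 5 + 5 + 5
= 10 + 5
= 15

15


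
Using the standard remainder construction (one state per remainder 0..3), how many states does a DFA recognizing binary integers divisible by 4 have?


Divisibility by 4 is tracked via the remainder mod 4: 0, 1, ..., 3
The construction assigns one state to each remainder
Number of remainders = 4

4


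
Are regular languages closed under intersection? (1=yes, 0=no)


Regular languages are closed under:
- Union (DFA product construction)
- Intersection (DFA product construction)
- Complement (swap accept/reject states)
- Concatenation (NFA construction)
- Kleene star (NFA construction)
intersection is in this list
Therefore: closed

1


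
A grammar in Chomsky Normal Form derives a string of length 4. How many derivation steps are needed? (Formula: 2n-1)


Chomsky Normal Form derivation:
String length n = 4
Each step either:
  - Splits a nonterminal into two (n-1 such steps)
  - Converts a nonterminal to terminal (n such steps)
Total = (n-1) + n = 2n - 1
= 2(4) - 1
= 8 - 1
= 7

7


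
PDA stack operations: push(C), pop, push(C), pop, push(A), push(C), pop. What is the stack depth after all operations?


Tracing stack operations:
  push(C) -> stack = [C], depth=1
  pop -> removed C, stack = [], depth=0
  push(C) -> stack = [C], depth=1
  pop -> removed C, stack = [], depth=0
  push(A) -> stack = [A], depth=1
  push(C) -> stack = [A,C], depth=2
  pop -> removed C, stack = [A], depth=1
Final depth = 1

1


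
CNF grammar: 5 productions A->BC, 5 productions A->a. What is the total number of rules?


CNF allows two rule forms:
  A -> BC (binary): 5 rules
  A -> a (terminal): 5 rules
Total = 5 + 5 = 10

10


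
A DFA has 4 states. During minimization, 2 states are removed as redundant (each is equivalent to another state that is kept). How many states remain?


Original DFA: 4 states
Redundant states removed: 2
Minimized states = original - removed
= 4 - 2
= 2

2


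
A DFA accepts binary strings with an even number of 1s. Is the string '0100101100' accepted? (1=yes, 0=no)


DFA has 2 states: q_even (start, accept=yes) and q_odd
Processing string '0100101100' character by character:
  Position 0: read '0', 1-count=0 -> q_even (no change)
  Position 1: read '1', 1-count=1 -> q_odd
  Position 2: read '0', 1-count=1 -> q_odd (no change)
  Position 3: read '0', 1-count=1 -> q_odd (no change)
  Position 4: read '1', 1-count=2 -> q_even
  Position 5: read '0', 1-count=2 -> q_even (no change)
  Position 6: read '1', 1-count=3 -> q_odd
  Position 7: read '1', 1-count=4 -> q_even
  Position 8: read '0', 1-count=4 -> q_even (no change)
  Position 9: read '0', 1-count=4 -> q_even (no change)
Final state: q_even, total 1s = 4 (even); the DFA requires an even count -> accept

1


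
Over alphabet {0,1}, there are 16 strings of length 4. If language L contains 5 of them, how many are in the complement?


Alphabet: {0,1}
String length: 4
Total strings of length 4 = 2^4 = 16
Strings in L = 5
Complement = total - |L|
= 16 - 5
= 11

11


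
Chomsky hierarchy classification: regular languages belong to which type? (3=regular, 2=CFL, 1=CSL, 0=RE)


Chomsky hierarchy levels:
  Type 3: Regular (DFA/NFA/regex)
  Type 2: Context-free (PDA)
  Type 1: Context-sensitive
  Type 0: Recursively enumerable (TM)
'regular' corresponds to Type 3

3


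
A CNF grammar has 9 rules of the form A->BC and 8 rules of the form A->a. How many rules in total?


CNF allows two rule forms:
  A -> BC (binary): 9 rules
  A -> a (terminal): 8 rules
Total = 9 + 8 = 17

17


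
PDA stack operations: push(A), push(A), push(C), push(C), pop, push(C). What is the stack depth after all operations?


Tracing stack operations:
  push(A) -> stack = [A], depth=1
  push(A) -> stack = [A,A], depth=2
  push(C) -> stack = [A,A,C], depth=3
  push(C) -> stack = [A,A,C,C], depth=4
  pop -> removed C, stack = [A,A,C], depth=3
  push(C) -> stack = [A,A,C,C], depth=4
Final depth = 4

4


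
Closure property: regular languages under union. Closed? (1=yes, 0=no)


Regular languages are closed under:
- Union (DFA product construction)
- Intersection (DFA product construction)
- Complement (swap accept/reject states)
- Concatenation (NFA construction)
- Kleene star (NFA construction)
union is in this list
Therefore: closed

1


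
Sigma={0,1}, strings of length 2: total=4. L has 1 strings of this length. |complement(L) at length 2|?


Alphabet: {0,1}
String length: 2
Total strings of length 2 = 2^2 = 4
Strings in L = 1
Complement = total - |L|
= 4 - 1
= 3

3


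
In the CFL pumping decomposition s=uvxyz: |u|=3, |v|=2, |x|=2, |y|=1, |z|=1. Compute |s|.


|s| = |u| + |v| + |x| + |y| + |z|
= 3 + 2 + 2 + 1 + 1
= 5 + 2 + 2
= 7 + 2
= 9

9


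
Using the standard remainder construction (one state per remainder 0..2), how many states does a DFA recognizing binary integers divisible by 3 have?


Divisibility by 3 is tracked via the remainder mod 3: 0, 1, ..., 2
The construction assigns one state to each remainder
Number of remainders = 3

3


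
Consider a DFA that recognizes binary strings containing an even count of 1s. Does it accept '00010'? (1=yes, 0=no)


DFA has 2 states: q_even (start, accept=yes) and q_odd
Processing string '00010' character by character:
  Position 0: read '0', 1-count=0 -> q_even (no change)
  Position 1: read '0', 1-count=0 -> q_even (no change)
  Position 2: read '0', 1-count=0 -> q_even (no change)
  Position 3: read '1', 1-count=1 -> q_odd
  Position 4: read '0', 1-count=1 -> q_odd (no change)
Final state: q_odd, total 1s = 1 (odd); the DFA requires an even count -> reject

0


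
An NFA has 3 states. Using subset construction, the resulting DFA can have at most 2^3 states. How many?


NFA has 3 states
Subset construction: each DFA state = subset of NFA states
Maximum subsets = 2^3
2^3 = 8

8


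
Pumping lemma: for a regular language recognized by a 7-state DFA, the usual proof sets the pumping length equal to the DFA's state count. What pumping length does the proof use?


Pumping lemma for regular languages (standard proof):
Take p = |Q|, the number of DFA states.
Any string of length >= |Q| passes through |Q|+1 states while reading its first |Q| symbols,
so by pigeonhole some state repeats, giving the loop that can be pumped.
Here |Q| = 7
Therefore the proof uses p = 7

7


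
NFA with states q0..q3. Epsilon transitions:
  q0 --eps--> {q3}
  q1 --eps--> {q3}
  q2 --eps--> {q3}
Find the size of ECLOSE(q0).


Starting from q0
Initialize closure = {q0}
Follow epsilon from q0 -> add q3
Final closure: {q0, q3}
Size = 2

2


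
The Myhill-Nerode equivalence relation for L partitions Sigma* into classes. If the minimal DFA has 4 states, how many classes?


Myhill-Nerode theorem:
Number of equivalence classes = number of states in minimal DFA
Minimal DFA states = 4
Therefore equivalence classes = 4

4


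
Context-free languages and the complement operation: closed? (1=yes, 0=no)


CFL closure properties:
  Closed under: union, concatenation, Kleene star
  NOT closed under: intersection, complement
Operation 'complement' is in not-closed list -> No (not closed)

0


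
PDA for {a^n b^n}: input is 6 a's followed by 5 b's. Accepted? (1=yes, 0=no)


Language requires equal numbers of a's and b's
PDA pushes for each 'a', pops for each 'b'
Number of a's = 6
Number of b's = 5
6 != 5 -> Reject

0


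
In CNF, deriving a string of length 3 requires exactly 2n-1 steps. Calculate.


Chomsky Normal Form derivation:
String length n = 3
Each step either:
  - Splits a nonterminal into two (n-1 such steps)
  - Converts a nonterminal to terminal (n such steps)
Total = (n-1) + n = 2n - 1
= 2(3) - 1
= 6 - 1
= 5

5


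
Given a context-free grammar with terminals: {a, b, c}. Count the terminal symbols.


Terminal symbols: a, b, c
Counting each: a (#1), b (#2), c (#3)
Total = 3

3


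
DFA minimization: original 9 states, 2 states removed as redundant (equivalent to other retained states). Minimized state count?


Original DFA: 9 states
Redundant states removed: 2
Minimized states = original - removed
= 9 - 2
= 7

7


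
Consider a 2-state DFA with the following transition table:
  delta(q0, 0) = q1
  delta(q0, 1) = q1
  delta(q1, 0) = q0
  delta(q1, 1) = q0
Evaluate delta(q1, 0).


Looking up transition function:
delta(q1, 0) in the table
Row: q1, Column: 0
Result: q0

q0


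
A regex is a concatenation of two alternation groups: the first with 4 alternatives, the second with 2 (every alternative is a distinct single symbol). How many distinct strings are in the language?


First group: 4 alternatives
Second group: 2 alternatives
Concatenation: each choice from group 1 pairs with each from group 2
Total = 4 x 2 = 8

8


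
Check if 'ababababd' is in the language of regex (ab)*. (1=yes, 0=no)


Pattern: (ab)*
String: 'ababababd'
Pattern requires: zero or more repetitions of 'ab'
Length 9 is odd -> cannot be (ab)* -> no match
Result: 0

0


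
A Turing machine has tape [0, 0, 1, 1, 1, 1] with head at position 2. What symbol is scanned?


Tape: [0, 0, 1, 1, 1, 1]
Positions: 0 1 2 3 4 5
Values:    0 0 1 1 1 1
Head at position 2
tape[2] = 1

1


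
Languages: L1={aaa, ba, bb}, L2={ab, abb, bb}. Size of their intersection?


L1 = {aaa, ba, bb}
L2 = {ab, abb, bb}
Checking each string in L1 against L2:
  'aaa': in L2? No
  'ba': in L2? No
  'bb': in L2? Yes
Intersection = {bb}
|L1 ∩ L2| = 1

1


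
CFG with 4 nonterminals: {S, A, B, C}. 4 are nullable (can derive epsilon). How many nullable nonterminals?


Nonterminals: {S, A, B, C}
A nonterminal is nullable if it can derive epsilon
Counting nullable nonterminals: 4
Total nullable = 4

4


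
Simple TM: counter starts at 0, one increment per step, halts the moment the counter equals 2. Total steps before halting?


Counter starts at 0. Counting sequence:
  Step 1: counter = 1
  Step 2: counter = 2
Counter reached 2 -> halt
Total steps = 2

2


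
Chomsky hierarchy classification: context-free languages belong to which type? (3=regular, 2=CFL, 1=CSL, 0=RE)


Chomsky hierarchy levels:
  Type 3: Regular (DFA/NFA/regex)
  Type 2: Context-free (PDA)
  Type 1: Context-sensitive
  Type 0: Recursively enumerable (TM)
'context-free' corresponds to Type 2

2


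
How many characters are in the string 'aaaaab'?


String: 'aaaaab'
Counting characters:
  'a' appears 5 time(s)
  'b' appears 1 time(s)
Total length = 5 + 1 = 6

6


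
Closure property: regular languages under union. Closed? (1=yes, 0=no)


Regular languages are closed under:
- Union (DFA product construction)
- Intersection (DFA product construction)
- Complement (swap accept/reject states)
- Concatenation (NFA construction)
- Kleene star (NFA construction)
union is in this list
Therefore: closed

1


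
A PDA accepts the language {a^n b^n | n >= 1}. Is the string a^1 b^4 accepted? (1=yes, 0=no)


Language requires equal numbers of a's and b's
PDA pushes for each 'a', pops for each 'b'
Number of a's = 1
Number of b's = 4
1 != 4 -> Reject

0


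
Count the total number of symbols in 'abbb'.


String: 'abbb'
Counting characters:
  'a' appears 1 time(s)
  'b' appears 3 time(s)
Total length = 1 + 3 = 4

4


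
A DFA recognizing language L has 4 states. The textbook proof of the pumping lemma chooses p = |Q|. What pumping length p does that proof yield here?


Pumping lemma for regular languages (standard proof):
Take p = |Q|, the number of DFA states.
Any string of length >= |Q| passes through |Q|+1 states while reading its first |Q| symbols,
so by pigeonhole some state repeats, giving the loop that can be pumped.
Here |Q| = 4
Therefore the proof uses p = 4

4


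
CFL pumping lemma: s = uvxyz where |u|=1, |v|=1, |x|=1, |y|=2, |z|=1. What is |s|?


|s| = |u| + |v| + |x| + |y| + |z|
= 1 + 1 + 1 + 2 + 1
= 2 + 1 + 3
= 3 + 3
= 6

6


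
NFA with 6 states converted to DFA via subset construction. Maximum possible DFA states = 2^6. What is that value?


NFA has 6 states
Subset construction: each DFA state = subset of NFA states
Maximum subsets = 2^6
2^6 = 64

64


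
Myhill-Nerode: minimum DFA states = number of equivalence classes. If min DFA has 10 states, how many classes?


Myhill-Nerode theorem:
Number of equivalence classes = number of states in minimal DFA
Minimal DFA states = 10
Therefore equivalence classes = 10

10


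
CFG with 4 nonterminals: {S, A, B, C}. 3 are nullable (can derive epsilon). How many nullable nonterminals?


Nonterminals: {S, A, B, C}
A nonterminal is nullable if it can derive epsilon
Counting nullable nonterminals: 3
Total nullable = 3

3


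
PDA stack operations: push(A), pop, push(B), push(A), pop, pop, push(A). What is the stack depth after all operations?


Tracing stack operations:
  push(A) -> stack = [A], depth=1
  pop -> removed A, stack = [], depth=0
  push(B) -> stack = [B], depth=1
  push(A) -> stack = [B,A], depth=2
  pop -> removed A, stack = [B], depth=1
  pop -> removed B, stack = [], depth=0
  push(A) -> stack = [A], depth=1
Final depth = 1

1


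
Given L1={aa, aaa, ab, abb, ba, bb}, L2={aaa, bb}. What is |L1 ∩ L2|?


L1 = {aa, aaa, ab, abb, ba, bb}
L2 = {aaa, bb}
Checking each string in L1 against L2:
  'aa': in L2? No
  'aaa': in L2? Yes
  'ab': in L2? No
  'abb': in L2? No
  'ba': in L2? No
  'bb': in L2? Yes
Intersection = {aaa, bb}
|L1 ∩ L2| = 2

2


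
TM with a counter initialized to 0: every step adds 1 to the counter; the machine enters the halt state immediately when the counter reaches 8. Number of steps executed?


Counter starts at 0. Counting sequence:
  Step 1: counter = 1
  Step 2: counter = 2
  Step 3: counter = 3
  Step 4: counter = 4
  Step 5: counter = 5
  Step 6: counter = 6
  Step 7: counter = 7
  Step 8: counter = 8
Counter reached 8 -> halt
Total steps = 8

8


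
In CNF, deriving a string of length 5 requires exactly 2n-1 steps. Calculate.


Chomsky Normal Form derivation:
String length n = 5
Each step either:
  - Splits a nonterminal into two (n-1 such steps)
  - Converts a nonterminal to terminal (n such steps)
Total = (n-1) + n = 2n - 1
= 2(5) - 1
= 10 - 1
= 9

9


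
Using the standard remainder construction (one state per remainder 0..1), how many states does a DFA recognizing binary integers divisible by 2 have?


Divisibility by 2 is tracked via the remainder mod 2: 0, 1, ..., 1
The construction assigns one state to each remainder
Number of remainders = 2

2


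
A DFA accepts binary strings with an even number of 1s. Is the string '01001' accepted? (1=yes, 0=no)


DFA has 2 states: q_even (start, accept=yes) and q_odd
Processing string '01001' character by character:
  Position 0: read '0', 1-count=0 -> q_even (no change)
  Position 1: read '1', 1-count=1 -> q_odd
  Position 2: read '0', 1-count=1 -> q_odd (no change)
  Position 3: read '0', 1-count=1 -> q_odd (no change)
  Position 4: read '1', 1-count=2 -> q_even
Final state: q_even, total 1s = 2 (even); the DFA requires an even count -> accept

1


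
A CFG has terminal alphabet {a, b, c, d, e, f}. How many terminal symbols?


Terminal symbols: a, b, c, d, e, f
Counting each: a (#1), b (#2), c (#3), d (#4), e (#5), f (#6)
Total = 6

6


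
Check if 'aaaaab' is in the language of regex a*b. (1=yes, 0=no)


Pattern: a*b
String: 'aaaaab'
Pattern requires: zero or more 'a's followed by exactly one 'b'
Found 5 leading 'a's
Remaining: 'b'
Remaining is exactly 'b' -> match
Result: 1

1


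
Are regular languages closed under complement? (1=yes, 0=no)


Regular languages are closed under all standard operations:
- Union: Yes (product construction)
- Intersection: Yes (product construction)
- Complement: Yes (swap accept/reject)
- Concatenation: Yes (NFA construction)
Operation: complement -> Closed

1


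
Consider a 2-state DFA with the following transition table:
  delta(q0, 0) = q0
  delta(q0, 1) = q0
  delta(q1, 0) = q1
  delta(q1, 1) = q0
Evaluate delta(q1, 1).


Looking up transition function:
delta(q1, 1) in the table
Row: q1, Column: 1
Result: q0

q0


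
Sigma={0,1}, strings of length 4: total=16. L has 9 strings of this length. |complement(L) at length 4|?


Alphabet: {0,1}
String length: 4
Total strings of length 4 = 2^4 = 16
Strings in L = 9
Complement = total - |L|
= 16 - 9
= 7

7


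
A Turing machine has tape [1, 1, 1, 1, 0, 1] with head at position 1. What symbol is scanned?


Tape: [1, 1, 1, 1, 0, 1]
Positions: 0 1 2 3 4 5
Values:    1 1 1 1 0 1
Head at position 1
tape[1] = 1

1


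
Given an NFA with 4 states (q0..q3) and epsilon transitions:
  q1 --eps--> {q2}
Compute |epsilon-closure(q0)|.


Starting from q0
Initialize closure = {q0}
q0 has no outgoing epsilon transitions -> nothing to add
Final closure: {q0}
Size = 1

1


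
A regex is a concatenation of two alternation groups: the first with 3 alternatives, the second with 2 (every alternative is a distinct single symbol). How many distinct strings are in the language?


First group: 3 alternatives
Second group: 2 alternatives
Concatenation: each choice from group 1 pairs with each from group 2
Total = 3 x 2 = 6

6


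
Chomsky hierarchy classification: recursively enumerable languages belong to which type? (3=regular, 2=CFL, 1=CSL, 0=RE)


Chomsky hierarchy levels:
  Type 3: Regular (DFA/NFA/regex)
  Type 2: Context-free (PDA)
  Type 1: Context-sensitive
  Type 0: Recursively enumerable (TM)
'recursively enumerable' corresponds to Type 0

0


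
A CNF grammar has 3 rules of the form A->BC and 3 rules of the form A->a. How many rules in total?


CNF allows two rule forms:
  A -> BC (binary): 3 rules
  A -> a (terminal): 3 rules
Total = 3 + 3 = 6

6


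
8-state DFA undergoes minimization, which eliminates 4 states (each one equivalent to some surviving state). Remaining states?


Original DFA: 8 states
Redundant states removed: 4
Minimized states = original - removed
= 8 - 4
= 4

4


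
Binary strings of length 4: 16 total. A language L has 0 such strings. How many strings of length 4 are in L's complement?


Alphabet: {0,1}
String length: 4
Total strings of length 4 = 2^4 = 16
Strings in L = 0
Complement = total - |L|
= 16 - 0
= 16

16


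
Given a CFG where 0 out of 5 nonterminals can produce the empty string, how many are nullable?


Nonterminals: {S, A, B, C, D}
A nonterminal is nullable if it can derive epsilon
Counting nullable nonterminals: 0
Total nullable = 0

0


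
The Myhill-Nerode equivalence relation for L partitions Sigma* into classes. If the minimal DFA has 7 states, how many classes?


Myhill-Nerode theorem:
Number of equivalence classes = number of states in minimal DFA
Minimal DFA states = 7
Therefore equivalence classes = 7

7


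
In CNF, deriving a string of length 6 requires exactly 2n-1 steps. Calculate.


Chomsky Normal Form derivation:
String length n = 6
Each step either:
  - Splits a nonterminal into two (n-1 such steps)
  - Converts a nonterminal to terminal (n such steps)
Total = (n-1) + n = 2n - 1
= 2(6) - 1
= 12 - 1
= 11

11


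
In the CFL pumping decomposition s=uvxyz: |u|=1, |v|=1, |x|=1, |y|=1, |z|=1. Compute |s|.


|s| = |u| + |v| + |x| + |y| + |z|
= 1 + 1 + 1 + 1 + 1
= 2 + 1 + 2
= 3 + 2
= 5

5


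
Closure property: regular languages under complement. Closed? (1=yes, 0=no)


Regular languages are closed under:
- Union (DFA product construction)
- Intersection (DFA product construction)
- Complement (swap accept/reject states)
- Concatenation (NFA construction)
- Kleene star (NFA construction)
complement is in this list
Therefore: closed

1


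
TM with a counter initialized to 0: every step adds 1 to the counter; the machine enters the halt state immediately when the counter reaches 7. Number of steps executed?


Counter starts at 0. Counting sequence:
  Step 1: counter = 1
  Step 2: counter = 2
  Step 3: counter = 3
  Step 4: counter = 4
  Step 5: counter = 5
  Step 6: counter = 6
  Step 7: counter = 7
Counter reached 7 -> halt
Total steps = 7

7


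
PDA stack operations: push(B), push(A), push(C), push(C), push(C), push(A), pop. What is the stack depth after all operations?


Tracing stack operations:
  push(B) -> stack = [B], depth=1
  push(A) -> stack = [B,A], depth=2
  push(C) -> stack = [B,A,C], depth=3
  push(C) -> stack = [B,A,C,C], depth=4
  push(C) -> stack = [B,A,C,C,C], depth=5
  push(A) -> stack = [B,A,C,C,C,A], depth=6
  pop -> removed A, stack = [B,A,C,C,C], depth=5
Final depth = 5

5


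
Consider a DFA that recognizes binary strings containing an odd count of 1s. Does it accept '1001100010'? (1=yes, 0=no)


DFA has 2 states: q_even (start, accept=no) and q_odd
Processing string '1001100010' character by character:
  Position 0: read '1', 1-count=1 -> q_odd
  Position 1: read '0', 1-count=1 -> q_odd (no change)
  Position 2: read '0', 1-count=1 -> q_odd (no change)
  Position 3: read '1', 1-count=2 -> q_even
  Position 4: read '1', 1-count=3 -> q_odd
  Position 5: read '0', 1-count=3 -> q_odd (no change)
  Position 6: read '0', 1-count=3 -> q_odd (no change)
  Position 7: read '0', 1-count=3 -> q_odd (no change)
  Position 8: read '1', 1-count=4 -> q_even
  Position 9: read '0', 1-count=4 -> q_even (no change)
Final state: q_even, total 1s = 4 (even); the DFA requires an odd count -> reject

0


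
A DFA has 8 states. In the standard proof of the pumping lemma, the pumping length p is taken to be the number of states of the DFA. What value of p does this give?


Pumping lemma for regular languages (standard proof):
Take p = |Q|, the number of DFA states.
Any string of length >= |Q| passes through |Q|+1 states while reading its first |Q| symbols,
so by pigeonhole some state repeats, giving the loop that can be pumped.
Here |Q| = 8
Therefore the proof uses p = 8

8


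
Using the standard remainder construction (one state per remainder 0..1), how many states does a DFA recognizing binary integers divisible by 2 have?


Divisibility by 2 is tracked via the remainder mod 2: 0, 1, ..., 1
The construction assigns one state to each remainder
Number of remainders = 2

2


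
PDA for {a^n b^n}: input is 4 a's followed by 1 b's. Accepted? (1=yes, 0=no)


Language requires equal numbers of a's and b's
PDA pushes for each 'a', pops for each 'b'
Number of a's = 4
Number of b's = 1
4 != 1 -> Reject

0


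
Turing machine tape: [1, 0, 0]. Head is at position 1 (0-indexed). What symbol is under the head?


Tape: [1, 0, 0]
Positions: 0 1 2
Values:    1 0 0
Head at position 1
tape[1] = 0

0


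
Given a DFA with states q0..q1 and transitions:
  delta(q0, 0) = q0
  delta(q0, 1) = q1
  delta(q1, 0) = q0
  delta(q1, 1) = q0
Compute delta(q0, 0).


Looking up transition function:
delta(q0, 0) in the table
Row: q0, Column: 0
Result: q0

q0


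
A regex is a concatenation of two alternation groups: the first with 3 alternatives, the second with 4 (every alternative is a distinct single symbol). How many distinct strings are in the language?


First group: 3 alternatives
Second group: 4 alternatives
Concatenation: each choice from group 1 pairs with each from group 2
Total = 3 x 4 = 12

12


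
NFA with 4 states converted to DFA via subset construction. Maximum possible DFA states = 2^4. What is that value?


NFA has 4 states
Subset construction: each DFA state = subset of NFA states
Maximum subsets = 2^4
2^4 = 16

16


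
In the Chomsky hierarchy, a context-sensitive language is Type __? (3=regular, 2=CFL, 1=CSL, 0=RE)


Chomsky hierarchy levels:
  Type 3: Regular (DFA/NFA/regex)
  Type 2: Context-free (PDA)
  Type 1: Context-sensitive
  Type 0: Recursively enumerable (TM)
'context-sensitive' corresponds to Type 1

1


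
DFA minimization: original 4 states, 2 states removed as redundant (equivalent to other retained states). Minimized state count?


Original DFA: 4 states
Redundant states removed: 2
Minimized states = original - removed
= 4 - 2
= 2

2


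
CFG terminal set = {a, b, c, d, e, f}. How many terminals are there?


Terminal symbols: a, b, c, d, e, f
Counting each: a (#1), b (#2), c (#3), d (#4), e (#5), f (#6)
Total = 6

6


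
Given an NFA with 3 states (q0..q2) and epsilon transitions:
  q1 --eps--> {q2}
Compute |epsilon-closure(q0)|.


Starting from q0
Initialize closure = {q0}
q0 has no outgoing epsilon transitions -> nothing to add
Final closure: {q0}
Size = 1

1


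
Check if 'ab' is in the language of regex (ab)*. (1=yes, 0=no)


Pattern: (ab)*
String: 'ab'
Pattern requires: zero or more repetitions of 'ab'
Pairs: ['ab']
All pairs are 'ab'? Yes
Result: 1

1


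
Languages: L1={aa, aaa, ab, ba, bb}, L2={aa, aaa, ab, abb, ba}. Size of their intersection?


L1 = {aa, aaa, ab, ba, bb}
L2 = {aa, aaa, ab, abb, ba}
Checking each string in L1 against L2:
  'aa': in L2? Yes
  'aaa': in L2? Yes
  'ab': in L2? Yes
  'ba': in L2? Yes
  'bb': in L2? No
Intersection = {aa, aaa, ab, ba}
|L1 ∩ L2| = 4

4


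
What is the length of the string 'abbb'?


String: 'abbb'
Counting characters:
  'a' appears 1 time(s)
  'b' appears 3 time(s)
Total length = 1 + 3 = 4

4


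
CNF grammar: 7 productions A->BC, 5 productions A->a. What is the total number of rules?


CNF allows two rule forms:
  A -> BC (binary): 7 rules
  A -> a (terminal): 5 rules
Total = 7 + 5 = 12

12


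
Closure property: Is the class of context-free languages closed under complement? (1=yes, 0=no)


CFL closure properties:
  Closed under: union, concatenation, Kleene star
  NOT closed under: intersection, complement
Operation 'complement' is in not-closed list -> No (not closed)

0
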